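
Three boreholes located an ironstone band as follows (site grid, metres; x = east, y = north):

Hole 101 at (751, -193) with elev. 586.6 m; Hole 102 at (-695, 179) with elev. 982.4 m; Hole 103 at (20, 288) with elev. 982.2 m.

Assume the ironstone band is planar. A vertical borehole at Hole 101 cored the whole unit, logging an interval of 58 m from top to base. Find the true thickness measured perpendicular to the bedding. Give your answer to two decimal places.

Let the plane be z = a·x + b·y + c.
Hole 102−Hole 101: −1446a + 372b = 395.8;  Hole 103−Hole 101: −731a + 481b = 395.6.
Solving gives a = −0.10202, b = 0.66740.
|∇z| = √(a²+b²) = 0.67516, so dip δ = arctan(0.67516) = 34.03°.
True thickness = vertical thickness × cos δ = 58 × cos 34.03° = 48.07 m.

48.07 m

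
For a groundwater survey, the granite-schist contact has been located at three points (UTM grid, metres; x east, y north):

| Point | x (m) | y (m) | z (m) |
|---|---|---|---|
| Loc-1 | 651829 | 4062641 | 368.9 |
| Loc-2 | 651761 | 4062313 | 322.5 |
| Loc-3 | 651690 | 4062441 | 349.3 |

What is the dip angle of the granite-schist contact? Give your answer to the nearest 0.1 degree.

Two edge vectors: Loc-1→Loc-2 = (-68, -328, -46.4), Loc-1→Loc-3 = (-139, -200, -19.6).
Normal n = (Loc-1→Loc-2) × (Loc-1→Loc-3) = (-2851.2, 5116.8, -31992).
So ∂z/∂x = −n_x/n_z = −0.08912 and ∂z/∂y = −n_y/n_z = 0.15994.
Gradient magnitude |∇z| = √(a² + b²) = √(0.00794 + 0.02558) = 0.18309.
True dip = arctan(0.18309) = 10.4°, dipping toward SSE (azimuth ≈ 151°).

10.4°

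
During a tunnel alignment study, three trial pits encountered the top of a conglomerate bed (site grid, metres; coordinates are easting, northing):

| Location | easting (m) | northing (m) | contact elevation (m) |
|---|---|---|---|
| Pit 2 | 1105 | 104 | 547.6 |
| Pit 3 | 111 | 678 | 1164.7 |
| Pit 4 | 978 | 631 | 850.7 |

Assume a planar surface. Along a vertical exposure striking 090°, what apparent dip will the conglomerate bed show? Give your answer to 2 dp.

18.54°

Two edge vectors: Pit 2→Pit 3 = (-994, 574, 617.1), Pit 2→Pit 4 = (-127, 527, 303.1).
Normal n = (Pit 2→Pit 3) × (Pit 2→Pit 4) = (-151232.3, 222909.7, -450940).
So ∂z/∂easting = −n_x/n_z = −0.33537 and ∂z/∂northing = −n_y/n_z = 0.49432.
Unit vector along 090° is (sin 90°, cos 90°) = (1.0000, 0.0000).
Slope in that direction = a·(1.0000) + b·(0.0000) = −0.33537.
Apparent dip = arctan|0.33537| = 18.54° (true dip is 30.9°, so apparent ≤ true as expected).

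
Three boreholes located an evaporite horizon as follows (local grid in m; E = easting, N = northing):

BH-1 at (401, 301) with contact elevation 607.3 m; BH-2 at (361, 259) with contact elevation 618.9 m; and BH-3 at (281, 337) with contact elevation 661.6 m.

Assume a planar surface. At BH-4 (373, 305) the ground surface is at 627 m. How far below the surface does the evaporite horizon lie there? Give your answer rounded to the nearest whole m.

Two edge vectors: BH-1→BH-2 = (-40, -42, 11.6), BH-1→BH-3 = (-120, 36, 54.3).
Normal n = (BH-1→BH-2) × (BH-1→BH-3) = (-2698.2, 780, -6480).
So ∂z/∂E = −n_x/n_z = −0.41639 and ∂z/∂N = −n_y/n_z = 0.12037.
Intercept c from BH-1: 607.3 + 166.97 − 36.23 = 738.04.
At (373, 305): z_contact = −155.3 + 36.7 + 738.04 = 619.4 m.
Depth below ground = 627 − 619.4 = 8 m.

8 m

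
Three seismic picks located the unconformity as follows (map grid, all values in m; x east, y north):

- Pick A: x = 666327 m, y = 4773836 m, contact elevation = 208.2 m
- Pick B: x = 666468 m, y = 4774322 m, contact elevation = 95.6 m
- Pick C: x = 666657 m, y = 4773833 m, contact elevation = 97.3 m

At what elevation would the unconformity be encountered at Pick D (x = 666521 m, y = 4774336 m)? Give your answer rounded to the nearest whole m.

Two edge vectors: Pick A→Pick B = (141, 486, -112.6), Pick A→Pick C = (330, -3, -110.9).
Normal n = (Pick A→Pick B) × (Pick A→Pick C) = (-54235.2, -21521.1, -160803).
So ∂z/∂x = −n_x/n_z = −0.33727729 and ∂z/∂y = −n_y/n_z = −0.13383519.
Intercept c from Pick A: 208.2 + 224736.96 + 638907.25 = 863852.41.
At (666521, 4774336): z = −224802.4 − 638974.2 + 863852.41 = 75.9 m.

76 m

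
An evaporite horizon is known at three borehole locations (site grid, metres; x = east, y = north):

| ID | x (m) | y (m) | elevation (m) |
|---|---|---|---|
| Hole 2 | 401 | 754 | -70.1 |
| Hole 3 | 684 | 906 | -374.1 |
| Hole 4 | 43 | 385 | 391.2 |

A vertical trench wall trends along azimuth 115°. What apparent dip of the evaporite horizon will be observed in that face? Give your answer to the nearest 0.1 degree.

Two edge vectors: Hole 2→Hole 3 = (283, 152, -304), Hole 2→Hole 4 = (-358, -369, 461.3).
Normal n = (Hole 2→Hole 3) × (Hole 2→Hole 4) = (-42058.4, -21715.9, -50011).
So ∂z/∂x = −n_x/n_z = −0.84098 and ∂z/∂y = −n_y/n_z = −0.43422.
Unit vector along 115° is (sin 115°, cos 115°) = (0.9063, -0.4226).
Slope in that direction = a·(0.9063) + b·(-0.4226) = −0.57868.
Apparent dip = arctan|0.57868| = 30.1° (true dip is 43.4°, so apparent ≤ true as expected).

30.1°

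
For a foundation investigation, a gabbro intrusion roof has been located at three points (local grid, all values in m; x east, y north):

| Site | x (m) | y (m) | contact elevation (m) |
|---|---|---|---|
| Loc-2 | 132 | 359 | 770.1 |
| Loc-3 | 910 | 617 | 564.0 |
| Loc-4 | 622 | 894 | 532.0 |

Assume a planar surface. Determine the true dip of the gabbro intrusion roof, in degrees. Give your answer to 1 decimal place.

Two edge vectors: Loc-2→Loc-3 = (778, 258, -206.1), Loc-2→Loc-4 = (490, 535, -238.1).
Normal n = (Loc-2→Loc-3) × (Loc-2→Loc-4) = (48833.7, 84252.8, 289810).
So ∂z/∂x = −n_x/n_z = −0.16850 and ∂z/∂y = −n_y/n_z = −0.29072.
Gradient magnitude |∇z| = √(a² + b²) = √(0.02839 + 0.08452) = 0.33602.
True dip = arctan(0.33602) = 18.6°, dipping toward NNE (azimuth ≈ 030°).

18.6°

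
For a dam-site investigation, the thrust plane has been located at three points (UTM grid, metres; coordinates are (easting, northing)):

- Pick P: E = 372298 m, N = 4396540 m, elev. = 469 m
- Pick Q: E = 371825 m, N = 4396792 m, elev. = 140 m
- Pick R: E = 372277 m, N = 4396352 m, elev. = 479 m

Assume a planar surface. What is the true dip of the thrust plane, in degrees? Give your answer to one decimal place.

Let the plane be z = a·E + b·N + c.
Pick Q−Pick P: −473a + 252b = −329;  Pick R−Pick P: −21a − 188b = 10.
Solving gives a = 0.62974, b = −0.12354.
Gradient magnitude |∇z| = √(a² + b²) = √(0.39658 + 0.01526) = 0.64175.
True dip = arctan(0.64175) = 32.7°, dipping toward W (azimuth ≈ 281°).

32.7°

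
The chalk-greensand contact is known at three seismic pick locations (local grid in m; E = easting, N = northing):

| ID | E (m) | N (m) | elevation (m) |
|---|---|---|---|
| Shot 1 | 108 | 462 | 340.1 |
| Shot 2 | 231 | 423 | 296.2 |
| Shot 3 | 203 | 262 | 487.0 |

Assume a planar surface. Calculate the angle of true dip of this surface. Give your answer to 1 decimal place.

Let the plane be z = a·E + b·N + c.
Shot 2−Shot 1: 123a − 39b = −43.9;  Shot 3−Shot 1: 95a − 200b = 146.9.
Solving gives a = −0.69438, b = −1.06433.
Gradient magnitude |∇z| = √(a² + b²) = √(0.48217 + 1.13280) = 1.27081.
True dip = arctan(1.27081) = 51.8°, dipping toward NNE (azimuth ≈ 033°).

51.8°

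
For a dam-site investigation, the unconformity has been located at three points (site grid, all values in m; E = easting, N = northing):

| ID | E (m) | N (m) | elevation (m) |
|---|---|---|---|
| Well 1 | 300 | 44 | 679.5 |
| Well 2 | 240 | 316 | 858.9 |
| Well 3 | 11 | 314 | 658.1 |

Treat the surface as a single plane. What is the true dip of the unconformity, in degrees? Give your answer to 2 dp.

Two edge vectors: Well 1→Well 2 = (-60, 272, 179.4), Well 1→Well 3 = (-289, 270, -21.4).
Normal n = (Well 1→Well 2) × (Well 1→Well 3) = (-54258.8, -53130.6, 62408).
So ∂z/∂E = −n_x/n_z = 0.86942 and ∂z/∂N = −n_y/n_z = 0.85134.
Gradient magnitude |∇z| = √(a² + b²) = √(0.75589 + 0.72478) = 1.21683.
True dip = arctan(1.21683) = 50.59°, dipping toward SW (azimuth ≈ 226°).

50.59°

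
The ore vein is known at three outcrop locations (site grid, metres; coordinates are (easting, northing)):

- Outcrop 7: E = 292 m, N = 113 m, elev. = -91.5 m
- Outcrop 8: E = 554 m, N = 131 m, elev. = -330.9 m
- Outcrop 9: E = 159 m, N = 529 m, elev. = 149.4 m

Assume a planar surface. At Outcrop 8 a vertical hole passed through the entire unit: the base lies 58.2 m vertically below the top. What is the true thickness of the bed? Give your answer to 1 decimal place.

41.7 m

Two edge vectors: Outcrop 7→Outcrop 8 = (262, 18, -239.4), Outcrop 7→Outcrop 9 = (-133, 416, 240.9).
Normal n = (Outcrop 7→Outcrop 8) × (Outcrop 7→Outcrop 9) = (103926.6, -31275.6, 111386).
So ∂z/∂E = −n_x/n_z = −0.93303 and ∂z/∂N = −n_y/n_z = 0.28079.
|∇z| = √(a²+b²) = 0.97437, so dip δ = arctan(0.97437) = 44.26°.
True thickness = vertical thickness × cos δ = 58.2 × cos 44.26° = 41.7 m.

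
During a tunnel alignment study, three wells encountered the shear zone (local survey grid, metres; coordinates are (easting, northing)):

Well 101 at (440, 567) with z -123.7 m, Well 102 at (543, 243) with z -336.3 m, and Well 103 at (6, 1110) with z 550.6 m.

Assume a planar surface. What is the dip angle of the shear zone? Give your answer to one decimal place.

Let the plane be z = a·E + b·N + c.
Well 102−Well 101: 103a − 324b = −212.6;  Well 103−Well 101: −434a + 543b = 674.3.
Solving gives a = −1.21661, b = 0.26941.
Gradient magnitude |∇z| = √(a² + b²) = √(1.48015 + 0.07258) = 1.24609.
True dip = arctan(1.24609) = 51.3°, dipping toward ESE (azimuth ≈ 102°).

51.3°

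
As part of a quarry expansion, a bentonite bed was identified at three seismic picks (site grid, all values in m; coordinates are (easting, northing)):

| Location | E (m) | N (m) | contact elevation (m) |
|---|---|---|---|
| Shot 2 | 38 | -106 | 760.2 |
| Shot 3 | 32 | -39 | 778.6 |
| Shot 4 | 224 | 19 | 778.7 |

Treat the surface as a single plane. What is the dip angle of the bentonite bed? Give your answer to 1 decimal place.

Let the plane be z = a·E + b·N + c.
Shot 3−Shot 2: −6a + 67b = 18.4;  Shot 4−Shot 2: 186a + 125b = 18.5.
Solving gives a = −0.08027, b = 0.26744.
Gradient magnitude |∇z| = √(a² + b²) = √(0.00644 + 0.07152) = 0.27922.
True dip = arctan(0.27922) = 15.6°, dipping toward SSE (azimuth ≈ 163°).

15.6°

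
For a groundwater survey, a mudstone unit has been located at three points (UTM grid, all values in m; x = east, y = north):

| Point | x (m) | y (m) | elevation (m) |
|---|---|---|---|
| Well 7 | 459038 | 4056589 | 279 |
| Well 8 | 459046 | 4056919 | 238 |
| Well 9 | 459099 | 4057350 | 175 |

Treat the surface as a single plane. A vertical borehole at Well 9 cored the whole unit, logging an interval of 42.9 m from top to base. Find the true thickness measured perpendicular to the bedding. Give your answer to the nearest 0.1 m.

41.6 m

Two edge vectors: Well 7→Well 8 = (8, 330, -41), Well 7→Well 9 = (61, 761, -104).
Normal n = (Well 7→Well 8) × (Well 7→Well 9) = (-3119, -1669, -14042).
So ∂z/∂x = −n_x/n_z = −0.22212 and ∂z/∂y = −n_y/n_z = −0.11886.
|∇z| = √(a²+b²) = 0.25192, so dip δ = arctan(0.25192) = 14.14°.
True thickness = vertical thickness × cos δ = 42.9 × cos 14.14° = 41.6 m.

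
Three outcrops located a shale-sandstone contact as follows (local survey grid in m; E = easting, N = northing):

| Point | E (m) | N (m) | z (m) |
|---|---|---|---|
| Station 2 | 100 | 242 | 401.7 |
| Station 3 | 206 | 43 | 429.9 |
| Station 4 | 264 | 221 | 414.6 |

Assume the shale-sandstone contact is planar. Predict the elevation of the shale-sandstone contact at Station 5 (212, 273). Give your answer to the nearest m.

Let the plane be z = a·E + b·N + c.
Station 3−Station 2: 106a − 199b = 28.2;  Station 4−Station 2: 164a − 21b = 12.9.
Solving gives a = 0.06494, b = −0.10712.
Then c = 401.7 − a·100 − b·242 = 421.13.
At (212, 273): z = 13.8 − 29.2 + 421.13 = 405.7 m.

406 m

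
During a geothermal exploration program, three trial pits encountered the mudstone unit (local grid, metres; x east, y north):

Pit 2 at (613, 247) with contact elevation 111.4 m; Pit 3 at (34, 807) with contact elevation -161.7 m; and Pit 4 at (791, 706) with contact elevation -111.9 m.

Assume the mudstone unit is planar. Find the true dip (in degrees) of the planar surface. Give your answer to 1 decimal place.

Let the plane be z = a·x + b·y + c.
Pit 3−Pit 2: −579a + 560b = −273.1;  Pit 4−Pit 2: 178a + 459b = −223.3.
Solving gives a = 0.00083, b = −0.48682.
Gradient magnitude |∇z| = √(a² + b²) = √(0.00000 + 0.23699) = 0.48682.
True dip = arctan(0.48682) = 26.0°, dipping toward N (azimuth ≈ 360°).

26.0°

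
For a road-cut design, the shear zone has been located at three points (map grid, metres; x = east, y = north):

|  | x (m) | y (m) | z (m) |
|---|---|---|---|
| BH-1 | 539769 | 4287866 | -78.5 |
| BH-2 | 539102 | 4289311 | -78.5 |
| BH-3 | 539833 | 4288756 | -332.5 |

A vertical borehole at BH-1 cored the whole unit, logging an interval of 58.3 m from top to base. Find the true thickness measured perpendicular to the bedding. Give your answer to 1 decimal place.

50.2 m

Let the plane be z = a·x + b·y + c.
BH-2−BH-1: −667a + 1445b = 0;  BH-3−BH-1: 64a + 890b = −254.
Solving gives a = −0.53494, b = −0.24693.
|∇z| = √(a²+b²) = 0.58918, so dip δ = arctan(0.58918) = 30.51°.
True thickness = vertical thickness × cos δ = 58.3 × cos 30.51° = 50.2 m.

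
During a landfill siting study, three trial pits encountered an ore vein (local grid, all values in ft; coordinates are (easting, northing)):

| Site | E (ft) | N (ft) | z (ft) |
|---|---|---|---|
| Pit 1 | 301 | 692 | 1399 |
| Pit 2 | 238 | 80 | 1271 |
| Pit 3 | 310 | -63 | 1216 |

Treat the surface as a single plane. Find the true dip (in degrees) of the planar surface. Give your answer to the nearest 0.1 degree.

20.6°

Let the plane be z = a·E + b·N + c.
Pit 2−Pit 1: −63a − 612b = −128;  Pit 3−Pit 1: 9a − 755b = −183.
Solving gives a = −0.28934, b = 0.23894.
Gradient magnitude |∇z| = √(a² + b²) = √(0.08372 + 0.05709) = 0.37524.
True dip = arctan(0.37524) = 20.6°, dipping toward SE (azimuth ≈ 130°).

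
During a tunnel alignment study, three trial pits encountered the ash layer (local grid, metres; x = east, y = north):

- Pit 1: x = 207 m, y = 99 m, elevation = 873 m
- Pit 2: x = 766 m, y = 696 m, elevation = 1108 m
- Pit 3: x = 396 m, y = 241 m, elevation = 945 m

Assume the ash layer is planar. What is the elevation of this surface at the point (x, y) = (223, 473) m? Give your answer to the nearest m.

Let the plane be z = a·x + b·y + c.
Pit 2−Pit 1: 559a + 597b = 235;  Pit 3−Pit 1: 189a + 142b = 72.
Solving gives a = 0.28737, b = 0.12456.
Then c = 873 − a·207 − b·99 = 801.18.
At (223, 473): z = 64.1 + 58.9 + 801.18 = 924.2 m.

924 m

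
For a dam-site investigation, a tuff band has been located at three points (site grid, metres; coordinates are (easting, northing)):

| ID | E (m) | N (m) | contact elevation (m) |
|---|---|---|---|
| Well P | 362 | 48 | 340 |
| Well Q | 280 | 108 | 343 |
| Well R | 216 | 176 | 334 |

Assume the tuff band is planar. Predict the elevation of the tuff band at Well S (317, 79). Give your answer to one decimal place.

342.7 m

Two edge vectors: Well P→Well Q = (-82, 60, 3), Well P→Well R = (-146, 128, -6).
Normal n = (Well P→Well Q) × (Well P→Well R) = (-744, -930, -1736).
So ∂z/∂E = −n_x/n_z = −0.42857 and ∂z/∂N = −n_y/n_z = −0.53571.
Intercept c from Well P: 340 + 155.14 + 25.71 = 520.86.
At (317, 79): z = −135.9 − 42.3 + 520.86 = 342.7 m.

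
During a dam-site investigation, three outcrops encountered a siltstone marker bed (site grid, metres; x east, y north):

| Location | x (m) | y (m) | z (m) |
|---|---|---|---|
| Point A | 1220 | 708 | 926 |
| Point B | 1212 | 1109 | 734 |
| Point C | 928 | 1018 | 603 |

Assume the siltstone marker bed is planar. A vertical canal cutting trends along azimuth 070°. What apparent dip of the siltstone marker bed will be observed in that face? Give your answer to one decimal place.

22.5°

Let the plane be z = a·x + b·y + c.
Point B−Point A: −8a + 401b = −192;  Point C−Point A: −292a + 310b = −323.
Solving gives a = 0.61078, b = −0.46662.
Unit vector along 070° is (sin 70°, cos 70°) = (0.9397, 0.3420).
Slope in that direction = a·(0.9397) + b·(0.3420) = 0.41436.
Apparent dip = arctan|0.41436| = 22.5° (true dip is 37.5°, so apparent ≤ true as expected).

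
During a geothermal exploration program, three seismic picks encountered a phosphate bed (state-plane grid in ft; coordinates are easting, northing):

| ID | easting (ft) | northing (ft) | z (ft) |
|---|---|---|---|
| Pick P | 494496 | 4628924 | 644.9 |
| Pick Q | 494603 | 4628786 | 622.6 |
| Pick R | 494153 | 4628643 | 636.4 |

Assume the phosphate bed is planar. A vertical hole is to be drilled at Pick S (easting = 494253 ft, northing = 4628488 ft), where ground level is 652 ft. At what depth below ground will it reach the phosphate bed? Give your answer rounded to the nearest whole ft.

Two edge vectors: Pick P→Pick Q = (107, -138, -22.3), Pick P→Pick R = (-343, -281, -8.5).
Normal n = (Pick P→Pick Q) × (Pick P→Pick R) = (-5093.3, 8558.4, -77401).
So ∂z/∂easting = −n_x/n_z = −0.06580406 and ∂z/∂northing = −n_y/n_z = 0.11057221.
Intercept c from Pick P: 644.9 + 32539.84 − 511830.38 = −478645.63.
At (494253, 4628488): z_contact = −32523.9 + 511782.2 − 478645.63 = 612.7 ft.
Depth below ground = 652 − 612.7 = 39 ft.

39 ft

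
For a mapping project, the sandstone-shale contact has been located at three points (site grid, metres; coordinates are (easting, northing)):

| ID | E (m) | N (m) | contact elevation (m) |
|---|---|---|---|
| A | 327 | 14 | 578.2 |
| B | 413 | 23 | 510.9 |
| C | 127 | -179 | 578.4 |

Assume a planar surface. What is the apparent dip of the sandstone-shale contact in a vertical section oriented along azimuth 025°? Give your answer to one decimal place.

24.3°

Let the plane be z = a·E + b·N + c.
B−A: 86a + 9b = −67.3;  C−A: −200a − 193b = 0.2.
Solving gives a = −0.87763, b = 0.90842.
Unit vector along 025° is (sin 25°, cos 25°) = (0.4226, 0.9063).
Slope in that direction = a·(0.4226) + b·(0.9063) = 0.45241.
Apparent dip = arctan|0.45241| = 24.3° (true dip is 51.6°, so apparent ≤ true as expected).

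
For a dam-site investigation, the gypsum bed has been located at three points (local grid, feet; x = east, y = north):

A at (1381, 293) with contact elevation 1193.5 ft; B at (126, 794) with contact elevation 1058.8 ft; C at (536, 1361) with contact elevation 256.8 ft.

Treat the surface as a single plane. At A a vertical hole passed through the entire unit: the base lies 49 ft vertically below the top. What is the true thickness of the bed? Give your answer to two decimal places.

31.20 ft

Two edge vectors: A→B = (-1255, 501, -134.7), A→C = (-845, 1068, -936.7).
Normal n = (A→B) × (A→C) = (-325427.1, -1061737, -916995).
So ∂z/∂x = −n_x/n_z = −0.35488 and ∂z/∂y = −n_y/n_z = −1.15784.
|∇z| = √(a²+b²) = 1.21101, so dip δ = arctan(1.21101) = 50.45°.
True thickness = vertical thickness × cos δ = 49 × cos 50.45° = 31.20 ft.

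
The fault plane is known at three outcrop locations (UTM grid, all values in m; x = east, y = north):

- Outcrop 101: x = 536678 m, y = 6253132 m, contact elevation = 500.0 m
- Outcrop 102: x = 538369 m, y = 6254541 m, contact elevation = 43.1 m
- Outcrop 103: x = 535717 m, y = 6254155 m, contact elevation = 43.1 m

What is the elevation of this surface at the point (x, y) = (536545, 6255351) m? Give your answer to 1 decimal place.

-379.5 m

Two edge vectors: Outcrop 101→Outcrop 102 = (1691, 1409, -456.9), Outcrop 101→Outcrop 103 = (-961, 1023, -456.9).
Normal n = (Outcrop 101→Outcrop 102) × (Outcrop 101→Outcrop 103) = (-176363.4, 1211698.8, 3083942).
So ∂z/∂x = −n_x/n_z = 0.057187651 and ∂z/∂y = −n_y/n_z = −0.392905833.
Intercept c from Outcrop 101: 500 − 30691.35 + 2456892.04 = 2426700.68.
At (536545, 6255351): z = 30683.7 − 2457763.9 + 2426700.68 = -379.5 m.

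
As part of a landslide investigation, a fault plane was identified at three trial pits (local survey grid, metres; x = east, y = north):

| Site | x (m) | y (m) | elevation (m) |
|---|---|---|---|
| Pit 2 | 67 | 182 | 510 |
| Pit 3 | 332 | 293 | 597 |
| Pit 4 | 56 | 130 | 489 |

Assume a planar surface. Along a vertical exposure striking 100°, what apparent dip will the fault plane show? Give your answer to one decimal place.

Let the plane be z = a·x + b·y + c.
Pit 3−Pit 2: 265a + 111b = 87;  Pit 4−Pit 2: −11a − 52b = −21.
Solving gives a = 0.17462, b = 0.36691.
Unit vector along 100° is (sin 100°, cos 100°) = (0.9848, -0.1736).
Slope in that direction = a·(0.9848) + b·(-0.1736) = 0.10825.
Apparent dip = arctan|0.10825| = 6.2° (true dip is 22.1°, so apparent ≤ true as expected).

6.2°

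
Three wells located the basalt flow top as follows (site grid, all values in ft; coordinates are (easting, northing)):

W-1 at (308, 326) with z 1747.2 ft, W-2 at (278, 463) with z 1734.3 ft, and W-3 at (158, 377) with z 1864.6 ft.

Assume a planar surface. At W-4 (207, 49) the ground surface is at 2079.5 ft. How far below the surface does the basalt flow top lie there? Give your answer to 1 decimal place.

163.9 ft

Let the plane be z = a·E + b·N + c.
W-2−W-1: −30a + 137b = −12.9;  W-3−W-1: −150a + 51b = 117.4.
Solving gives a = −0.88022, b = −0.28691.
Then c = 1747.2 − a·308 − b·326 = 2111.84.
At (207, 49): z_contact = −182.20 − 14.06 + 2111.84 = 1915.58 ft.
Depth below ground = 2079.5 − 1915.58 = 163.9 ft.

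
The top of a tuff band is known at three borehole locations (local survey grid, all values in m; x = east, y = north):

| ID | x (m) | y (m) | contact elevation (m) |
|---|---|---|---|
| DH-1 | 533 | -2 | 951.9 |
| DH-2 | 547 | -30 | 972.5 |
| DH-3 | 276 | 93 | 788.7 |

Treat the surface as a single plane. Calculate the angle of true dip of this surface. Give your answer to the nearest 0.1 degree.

Two edge vectors: DH-1→DH-2 = (14, -28, 20.6), DH-1→DH-3 = (-257, 95, -163.2).
Normal n = (DH-1→DH-2) × (DH-1→DH-3) = (2612.6, -3009.4, -5866).
So ∂z/∂x = −n_x/n_z = 0.44538 and ∂z/∂y = −n_y/n_z = −0.51302.
Gradient magnitude |∇z| = √(a² + b²) = √(0.19836 + 0.26319) = 0.67938.
True dip = arctan(0.67938) = 34.2°, dipping toward NW (azimuth ≈ 319°).

34.2°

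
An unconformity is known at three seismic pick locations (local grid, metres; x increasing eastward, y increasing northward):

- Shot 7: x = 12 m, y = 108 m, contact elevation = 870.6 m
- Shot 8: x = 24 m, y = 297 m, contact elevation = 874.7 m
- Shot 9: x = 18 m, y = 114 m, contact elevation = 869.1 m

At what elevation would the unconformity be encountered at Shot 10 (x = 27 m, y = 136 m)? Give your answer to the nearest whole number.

Let the plane be z = a·x + b·y + c.
Shot 8−Shot 7: 12a + 189b = 4.1;  Shot 9−Shot 7: 6a + 6b = −1.5.
Solving gives a = −0.29011, b = 0.04011.
Then c = 870.6 − a·12 − b·108 = 869.75.
At (27, 136): z = −7.8 + 5.5 + 869.75 = 867.4 m.

867 m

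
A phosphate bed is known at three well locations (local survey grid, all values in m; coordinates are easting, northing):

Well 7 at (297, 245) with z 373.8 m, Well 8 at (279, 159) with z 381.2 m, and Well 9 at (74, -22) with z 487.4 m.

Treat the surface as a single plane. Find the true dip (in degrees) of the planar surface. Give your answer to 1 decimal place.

Two edge vectors: Well 7→Well 8 = (-18, -86, 7.4), Well 7→Well 9 = (-223, -267, 113.6).
Normal n = (Well 7→Well 8) × (Well 7→Well 9) = (-7793.8, 394.6, -14372).
So ∂z/∂easting = −n_x/n_z = −0.54229 and ∂z/∂northing = −n_y/n_z = 0.02746.
Gradient magnitude |∇z| = √(a² + b²) = √(0.29408 + 0.00075) = 0.54299.
True dip = arctan(0.54299) = 28.5°, dipping toward E (azimuth ≈ 093°).

28.5°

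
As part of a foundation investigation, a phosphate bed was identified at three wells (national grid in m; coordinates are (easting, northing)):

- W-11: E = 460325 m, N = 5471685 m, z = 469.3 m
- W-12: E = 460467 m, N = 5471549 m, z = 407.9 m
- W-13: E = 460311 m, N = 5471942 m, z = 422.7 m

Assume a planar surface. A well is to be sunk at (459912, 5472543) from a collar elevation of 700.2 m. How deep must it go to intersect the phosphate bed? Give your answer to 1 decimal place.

152.3 m

Let the plane be z = a·E + b·N + c.
W-12−W-11: 142a − 136b = −61.4;  W-13−W-11: −14a + 257b = −46.6.
Solving gives a = −0.639416016, b = −0.216154958.
Then c = 469.3 − a·460325 − b·5471685 = 1477540.32.
At (459912, 5472543): z_contact = −294075.10 − 1182917.30 + 1477540.32 = 547.92 m.
Depth below ground = 700.2 − 547.92 = 152.3 m.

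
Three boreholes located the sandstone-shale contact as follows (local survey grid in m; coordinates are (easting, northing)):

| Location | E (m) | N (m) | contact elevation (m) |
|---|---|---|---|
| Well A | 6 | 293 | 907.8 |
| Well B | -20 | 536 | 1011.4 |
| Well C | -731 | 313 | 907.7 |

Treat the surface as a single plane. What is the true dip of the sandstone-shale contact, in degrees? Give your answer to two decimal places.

Let the plane be z = a·E + b·N + c.
Well B−Well A: −26a + 243b = 103.6;  Well C−Well A: −737a + 20b = −0.1.
Solving gives a = 0.01174, b = 0.42759.
Gradient magnitude |∇z| = √(a² + b²) = √(0.00014 + 0.18284) = 0.42775.
True dip = arctan(0.42775) = 23.16°, dipping toward S (azimuth ≈ 182°).

23.16°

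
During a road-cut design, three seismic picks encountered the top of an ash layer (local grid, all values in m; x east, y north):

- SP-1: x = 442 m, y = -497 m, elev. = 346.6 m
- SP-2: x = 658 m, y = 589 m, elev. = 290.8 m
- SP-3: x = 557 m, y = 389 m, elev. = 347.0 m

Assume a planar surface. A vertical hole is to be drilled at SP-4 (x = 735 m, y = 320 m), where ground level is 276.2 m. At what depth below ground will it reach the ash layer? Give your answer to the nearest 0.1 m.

Two edge vectors: SP-1→SP-2 = (216, 1086, -55.8), SP-1→SP-3 = (115, 886, 0.4).
Normal n = (SP-1→SP-2) × (SP-1→SP-3) = (49873.2, -6503.4, 66486).
So ∂z/∂x = −n_x/n_z = −0.75013 and ∂z/∂y = −n_y/n_z = 0.09782.
Intercept c from SP-1: 346.6 + 331.56 + 48.61 = 726.77.
At (735, 320): z_contact = −551.35 + 31.30 + 726.77 = 206.73 m.
Depth below ground = 276.2 − 206.73 = 69.5 m.

69.5 m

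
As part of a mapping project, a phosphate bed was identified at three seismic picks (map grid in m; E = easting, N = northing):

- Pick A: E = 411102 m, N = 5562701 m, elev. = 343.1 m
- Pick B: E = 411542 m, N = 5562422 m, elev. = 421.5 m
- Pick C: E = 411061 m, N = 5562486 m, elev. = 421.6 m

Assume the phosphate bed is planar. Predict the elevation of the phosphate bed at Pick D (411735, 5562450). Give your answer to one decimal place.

402.3 m

Let the plane be z = a·E + b·N + c.
Pick B−Pick A: 440a − 279b = 78.4;  Pick C−Pick A: −41a − 215b = 78.5.
Solving gives a = −0.047581550, b = −0.356042588.
Then c = 343.1 − a·411102 − b·5562701 = 2000462.43.
At (411735, 5562450): z = −19591.0 − 1980469.1 + 2000462.43 = 402.3 m.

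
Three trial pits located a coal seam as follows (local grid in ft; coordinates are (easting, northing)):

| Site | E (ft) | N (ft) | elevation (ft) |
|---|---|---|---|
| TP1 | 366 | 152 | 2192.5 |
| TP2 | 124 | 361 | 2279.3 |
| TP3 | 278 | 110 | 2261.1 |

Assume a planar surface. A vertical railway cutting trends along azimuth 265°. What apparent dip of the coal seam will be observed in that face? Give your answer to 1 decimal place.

33.2°

Let the plane be z = a·E + b·N + c.
TP2−TP1: −242a + 209b = 86.8;  TP3−TP1: −88a − 42b = 68.6.
Solving gives a = −0.62975, b = −0.31387.
Unit vector along 265° is (sin 265°, cos 265°) = (-0.9962, -0.0872).
Slope in that direction = a·(-0.9962) + b·(-0.0872) = 0.65470.
Apparent dip = arctan|0.65470| = 33.2° (true dip is 35.1°, so apparent ≤ true as expected).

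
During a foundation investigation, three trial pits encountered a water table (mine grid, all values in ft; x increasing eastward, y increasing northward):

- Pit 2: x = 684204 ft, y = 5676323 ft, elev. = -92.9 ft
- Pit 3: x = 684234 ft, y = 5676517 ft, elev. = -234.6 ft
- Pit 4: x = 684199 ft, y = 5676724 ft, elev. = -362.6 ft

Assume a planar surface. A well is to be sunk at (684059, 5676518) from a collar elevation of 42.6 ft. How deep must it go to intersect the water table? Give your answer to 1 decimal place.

Two edge vectors: Pit 2→Pit 3 = (30, 194, -141.7), Pit 2→Pit 4 = (-5, 401, -269.7).
Normal n = (Pit 2→Pit 3) × (Pit 2→Pit 4) = (4499.9, 8799.5, 13000).
So ∂z/∂x = −n_x/n_z = −0.346146154 and ∂z/∂y = −n_y/n_z = −0.676884615.
Intercept c from Pit 2: -92.9 + 236834.58 + 3842215.71 = 4078957.39.
At (684059, 5676518): z_contact = −236784.39 − 3842347.70 + 4078957.39 = -174.70 ft.
Depth below ground = 42.6 − (-174.70) = 217.3 ft.

217.3 ft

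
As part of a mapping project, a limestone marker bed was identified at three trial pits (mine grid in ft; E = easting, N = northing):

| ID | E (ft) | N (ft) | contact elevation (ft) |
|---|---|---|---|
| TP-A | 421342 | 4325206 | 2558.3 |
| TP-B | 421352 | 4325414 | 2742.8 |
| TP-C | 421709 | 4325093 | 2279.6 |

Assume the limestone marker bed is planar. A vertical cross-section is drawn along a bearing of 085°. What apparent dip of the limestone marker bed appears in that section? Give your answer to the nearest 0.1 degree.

21.7°

Let the plane be z = a·E + b·N + c.
TP-B−TP-A: 10a + 208b = 184.5;  TP-C−TP-A: 367a − 113b = −278.7.
Solving gives a = −0.47919, b = 0.91006.
Unit vector along 085° is (sin 85°, cos 85°) = (0.9962, 0.0872).
Slope in that direction = a·(0.9962) + b·(0.0872) = −0.39805.
Apparent dip = arctan|0.39805| = 21.7° (true dip is 45.8°, so apparent ≤ true as expected).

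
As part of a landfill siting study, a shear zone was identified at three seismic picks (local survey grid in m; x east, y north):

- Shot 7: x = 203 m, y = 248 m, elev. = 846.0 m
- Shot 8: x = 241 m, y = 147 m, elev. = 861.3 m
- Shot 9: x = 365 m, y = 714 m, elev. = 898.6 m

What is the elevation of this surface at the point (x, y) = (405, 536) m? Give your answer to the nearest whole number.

916 m

Two edge vectors: Shot 7→Shot 8 = (38, -101, 15.3), Shot 7→Shot 9 = (162, 466, 52.6).
Normal n = (Shot 7→Shot 8) × (Shot 7→Shot 9) = (-12442.4, 479.8, 34070).
So ∂z/∂x = −n_x/n_z = 0.36520 and ∂z/∂y = −n_y/n_z = −0.01408.
Intercept c from Shot 7: 846 − 74.14 + 3.49 = 775.36.
At (405, 536): z = 147.9 − 7.5 + 775.36 = 915.7 m.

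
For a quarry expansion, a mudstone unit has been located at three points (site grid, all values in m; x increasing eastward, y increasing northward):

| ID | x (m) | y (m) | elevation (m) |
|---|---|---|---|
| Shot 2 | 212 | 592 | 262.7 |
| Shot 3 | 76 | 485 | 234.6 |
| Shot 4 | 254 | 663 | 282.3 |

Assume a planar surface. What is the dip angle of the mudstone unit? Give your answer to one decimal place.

Let the plane be z = a·x + b·y + c.
Shot 3−Shot 2: −136a − 107b = −28.1;  Shot 4−Shot 2: 42a + 71b = 19.6.
Solving gives a = −0.01978, b = 0.28776.
Gradient magnitude |∇z| = √(a² + b²) = √(0.00039 + 0.08280) = 0.28844.
True dip = arctan(0.28844) = 16.1°, dipping toward S (azimuth ≈ 176°).

16.1°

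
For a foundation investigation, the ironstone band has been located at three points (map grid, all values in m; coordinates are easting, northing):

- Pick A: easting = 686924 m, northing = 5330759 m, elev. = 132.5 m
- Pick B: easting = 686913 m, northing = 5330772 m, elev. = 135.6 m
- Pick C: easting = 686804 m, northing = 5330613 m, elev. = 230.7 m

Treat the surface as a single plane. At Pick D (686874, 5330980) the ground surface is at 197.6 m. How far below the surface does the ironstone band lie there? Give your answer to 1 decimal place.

Let the plane be z = a·easting + b·northing + c.
Pick B−Pick A: −11a + 13b = 3.1;  Pick C−Pick A: −120a − 146b = 98.2.
Solving gives a = −0.546178143, b = −0.223689198.
Then c = 132.5 − a·686924 − b·5330759 = 1567748.58.
At (686874, 5330980): z_contact = −375155.57 − 1192482.64 + 1567748.58 = 110.37 m.
Depth below ground = 197.6 − 110.37 = 87.2 m.

87.2 m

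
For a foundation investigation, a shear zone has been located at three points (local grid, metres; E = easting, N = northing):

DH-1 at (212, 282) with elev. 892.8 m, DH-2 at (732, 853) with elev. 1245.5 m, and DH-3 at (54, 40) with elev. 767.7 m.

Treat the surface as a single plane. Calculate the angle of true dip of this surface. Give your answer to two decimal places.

Two edge vectors: DH-1→DH-2 = (520, 571, 352.7), DH-1→DH-3 = (-158, -242, -125.1).
Normal n = (DH-1→DH-2) × (DH-1→DH-3) = (13921.3, 9325.4, -35622).
So ∂z/∂E = −n_x/n_z = 0.39081 and ∂z/∂N = −n_y/n_z = 0.26179.
Gradient magnitude |∇z| = √(a² + b²) = √(0.15273 + 0.06853) = 0.47039.
True dip = arctan(0.47039) = 25.19°, dipping toward SW (azimuth ≈ 236°).

25.19°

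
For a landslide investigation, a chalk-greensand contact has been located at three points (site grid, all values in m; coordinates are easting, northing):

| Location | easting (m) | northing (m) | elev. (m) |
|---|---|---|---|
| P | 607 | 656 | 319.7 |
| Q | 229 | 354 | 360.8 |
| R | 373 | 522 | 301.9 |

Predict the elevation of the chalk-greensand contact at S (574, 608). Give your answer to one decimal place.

341.0 m

Two edge vectors: P→Q = (-378, -302, 41.1), P→R = (-234, -134, -17.8).
Normal n = (P→Q) × (P→R) = (10883, -16345.8, -20016).
So ∂z/∂easting = −n_x/n_z = 0.54372 and ∂z/∂northing = −n_y/n_z = −0.81664.
Intercept c from P: 319.7 − 330.04 + 535.71 = 525.38.
At (574, 608): z = 312.1 − 496.5 + 525.38 = 341.0 m.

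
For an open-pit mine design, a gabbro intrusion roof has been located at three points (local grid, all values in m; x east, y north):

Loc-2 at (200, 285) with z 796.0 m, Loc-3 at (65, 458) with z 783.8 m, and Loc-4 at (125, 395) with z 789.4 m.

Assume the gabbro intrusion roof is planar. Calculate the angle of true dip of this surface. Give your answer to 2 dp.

6.14°

Two edge vectors: Loc-2→Loc-3 = (-135, 173, -12.2), Loc-2→Loc-4 = (-75, 110, -6.6).
Normal n = (Loc-2→Loc-3) × (Loc-2→Loc-4) = (200.2, 24, -1875).
So ∂z/∂x = −n_x/n_z = 0.10677 and ∂z/∂y = −n_y/n_z = 0.01280.
Gradient magnitude |∇z| = √(a² + b²) = √(0.01140 + 0.00016) = 0.10754.
True dip = arctan(0.10754) = 6.14°, dipping toward W (azimuth ≈ 263°).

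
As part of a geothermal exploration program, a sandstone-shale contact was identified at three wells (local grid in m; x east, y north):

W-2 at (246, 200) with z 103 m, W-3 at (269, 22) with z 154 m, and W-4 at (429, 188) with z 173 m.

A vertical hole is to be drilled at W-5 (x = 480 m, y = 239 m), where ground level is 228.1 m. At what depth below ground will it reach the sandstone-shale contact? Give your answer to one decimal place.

48.6 m

Let the plane be z = a·x + b·y + c.
W-3−W-2: 23a − 178b = 51;  W-4−W-2: 183a − 12b = 70.
Solving gives a = 0.36683, b = −0.23912.
Then c = 103 − a·246 − b·200 = 60.58.
At (480, 239): z_contact = 176.08 − 57.15 + 60.58 = 179.51 m.
Depth below ground = 228.1 − 179.51 = 48.6 m.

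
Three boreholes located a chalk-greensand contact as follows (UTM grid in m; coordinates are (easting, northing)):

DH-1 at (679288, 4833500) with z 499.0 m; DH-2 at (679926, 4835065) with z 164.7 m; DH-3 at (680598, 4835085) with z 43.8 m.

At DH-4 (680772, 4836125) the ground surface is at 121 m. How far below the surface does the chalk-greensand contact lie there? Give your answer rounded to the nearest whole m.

Two edge vectors: DH-1→DH-2 = (638, 1565, -334.3), DH-1→DH-3 = (1310, 1585, -455.2).
Normal n = (DH-1→DH-2) × (DH-1→DH-3) = (-182522.5, -147515.4, -1038920).
So ∂z/∂E = −n_x/n_z = −0.17568485 and ∂z/∂N = −n_y/n_z = −0.14198918.
Intercept c from DH-1: 499 + 119340.61 + 686304.71 = 806144.31.
At (680772, 4836125): z_contact = −119601.3 − 686677.4 + 806144.31 = -134.4 m.
Depth below ground = 121 − (-134.4) = 255 m.

255 m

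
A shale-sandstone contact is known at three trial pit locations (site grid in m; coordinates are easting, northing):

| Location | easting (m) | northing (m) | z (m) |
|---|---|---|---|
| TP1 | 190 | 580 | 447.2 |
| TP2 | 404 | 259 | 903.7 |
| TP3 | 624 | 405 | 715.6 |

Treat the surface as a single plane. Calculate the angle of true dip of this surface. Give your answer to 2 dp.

Let the plane be z = a·easting + b·northing + c.
TP2−TP1: 214a − 321b = 456.5;  TP3−TP1: 434a − 175b = 268.4.
Solving gives a = 0.06154, b = −1.38109.
Gradient magnitude |∇z| = √(a² + b²) = √(0.00379 + 1.90741) = 1.38246.
True dip = arctan(1.38246) = 54.12°, dipping toward N (azimuth ≈ 357°).

54.12°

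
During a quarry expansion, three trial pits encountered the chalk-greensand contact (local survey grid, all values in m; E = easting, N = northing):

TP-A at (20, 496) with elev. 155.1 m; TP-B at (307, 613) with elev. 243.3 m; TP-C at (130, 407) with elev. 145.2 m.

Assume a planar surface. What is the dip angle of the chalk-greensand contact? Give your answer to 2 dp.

20.31°

Two edge vectors: TP-A→TP-B = (287, 117, 88.2), TP-A→TP-C = (110, -89, -9.9).
Normal n = (TP-A→TP-B) × (TP-A→TP-C) = (6691.5, 12543.3, -38413).
So ∂z/∂E = −n_x/n_z = 0.17420 and ∂z/∂N = −n_y/n_z = 0.32654.
Gradient magnitude |∇z| = √(a² + b²) = √(0.03035 + 0.10663) = 0.37010.
True dip = arctan(0.37010) = 20.31°, dipping toward SSW (azimuth ≈ 208°).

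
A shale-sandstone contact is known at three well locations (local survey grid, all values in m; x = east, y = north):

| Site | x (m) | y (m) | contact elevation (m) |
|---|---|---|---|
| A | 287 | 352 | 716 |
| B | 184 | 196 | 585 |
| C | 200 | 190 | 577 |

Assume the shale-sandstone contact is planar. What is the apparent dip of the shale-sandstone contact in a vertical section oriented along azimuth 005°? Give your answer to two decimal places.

42.65°

Let the plane be z = a·x + b·y + c.
B−A: −103a − 156b = −131;  C−A: −87a − 162b = −139.
Solving gives a = −0.14836, b = 0.93770.
Unit vector along 005° is (sin 5°, cos 5°) = (0.0872, 0.9962).
Slope in that direction = a·(0.0872) + b·(0.9962) = 0.92120.
Apparent dip = arctan|0.92120| = 42.65° (true dip is 43.5°, so apparent ≤ true as expected).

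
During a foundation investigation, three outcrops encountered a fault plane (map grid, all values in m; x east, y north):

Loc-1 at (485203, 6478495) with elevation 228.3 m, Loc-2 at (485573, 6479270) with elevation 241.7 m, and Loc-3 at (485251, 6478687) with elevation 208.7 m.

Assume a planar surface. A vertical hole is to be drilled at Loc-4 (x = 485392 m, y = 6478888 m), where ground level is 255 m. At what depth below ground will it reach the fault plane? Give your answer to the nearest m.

Let the plane be z = a·x + b·y + c.
Loc-2−Loc-1: 370a + 775b = 13.4;  Loc-3−Loc-1: 48a + 192b = −19.6.
Solving gives a = 0.52490544, b = −0.23330969.
Then c = 228.3 − a·485203 − b·6478495 = 1257038.28.
At (485392, 6478888): z_contact = 254784.9 − 1511587.4 + 1257038.28 = 235.8 m.
Depth below ground = 255 − 235.8 = 19 m.

19 m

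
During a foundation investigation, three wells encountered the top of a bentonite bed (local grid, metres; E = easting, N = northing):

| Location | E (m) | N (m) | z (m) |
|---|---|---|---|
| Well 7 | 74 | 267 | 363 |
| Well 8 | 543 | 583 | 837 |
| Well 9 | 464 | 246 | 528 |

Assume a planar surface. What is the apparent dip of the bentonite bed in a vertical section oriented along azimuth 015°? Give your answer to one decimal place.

42.0°

Two edge vectors: Well 7→Well 8 = (469, 316, 474), Well 7→Well 9 = (390, -21, 165).
Normal n = (Well 7→Well 8) × (Well 7→Well 9) = (62094, 107475, -133089).
So ∂z/∂E = −n_x/n_z = 0.46656 and ∂z/∂N = −n_y/n_z = 0.80754.
Unit vector along 015° is (sin 15°, cos 15°) = (0.2588, 0.9659).
Slope in that direction = a·(0.2588) + b·(0.9659) = 0.90078.
Apparent dip = arctan|0.90078| = 42.0° (true dip is 43.0°, so apparent ≤ true as expected).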